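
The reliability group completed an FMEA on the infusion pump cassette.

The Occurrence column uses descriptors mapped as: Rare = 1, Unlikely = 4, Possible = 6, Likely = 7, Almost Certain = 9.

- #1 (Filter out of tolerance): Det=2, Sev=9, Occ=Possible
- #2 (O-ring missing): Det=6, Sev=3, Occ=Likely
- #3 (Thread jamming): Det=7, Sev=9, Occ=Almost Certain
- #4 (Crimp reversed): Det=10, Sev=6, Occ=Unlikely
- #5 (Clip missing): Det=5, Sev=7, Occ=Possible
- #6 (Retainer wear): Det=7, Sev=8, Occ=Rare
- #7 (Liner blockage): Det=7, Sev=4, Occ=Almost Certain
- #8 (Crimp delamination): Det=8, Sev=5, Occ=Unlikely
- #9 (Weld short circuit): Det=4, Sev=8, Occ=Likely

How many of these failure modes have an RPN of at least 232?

RPN = Severity × Occurrence × Detection:
  #1: 9 × 6 × 2 = 108
  #2: 3 × 7 × 6 = 126
  #3: 9 × 9 × 7 = 567
  #4: 6 × 4 × 10 = 240
  #5: 7 × 6 × 5 = 210
  #6: 8 × 1 × 7 = 56
  #7: 4 × 9 × 7 = 252
  #8: 5 × 4 × 8 = 160
  #9: 8 × 7 × 4 = 224
Modes with RPN ≥ 232: #3 (567), #4 (240), #7 (252) → 3.

3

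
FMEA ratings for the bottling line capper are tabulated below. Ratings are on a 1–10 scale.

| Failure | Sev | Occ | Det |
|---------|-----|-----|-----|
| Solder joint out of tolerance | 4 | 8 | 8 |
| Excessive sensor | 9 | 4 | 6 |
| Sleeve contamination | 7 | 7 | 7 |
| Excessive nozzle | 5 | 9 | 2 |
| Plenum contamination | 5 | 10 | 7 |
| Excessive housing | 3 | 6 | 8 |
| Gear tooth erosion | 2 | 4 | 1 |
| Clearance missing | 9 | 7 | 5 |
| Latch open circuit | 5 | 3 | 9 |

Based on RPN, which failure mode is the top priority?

RPN = Severity × Occurrence × Detection:
  Solder joint out of tolerance: 4 × 8 × 8 = 256
  Excessive sensor: 9 × 4 × 6 = 216
  Sleeve contamination: 7 × 7 × 7 = 343
  Excessive nozzle: 5 × 9 × 2 = 90
  Plenum contamination: 5 × 10 × 7 = 350
  Excessive housing: 3 × 6 × 8 = 144
  Gear tooth erosion: 2 × 4 × 1 = 8
  Clearance missing: 9 × 7 × 5 = 315
  Latch open circuit: 5 × 3 × 9 = 135
Highest RPN is 350 → Plenum contamination.

Plenum contamination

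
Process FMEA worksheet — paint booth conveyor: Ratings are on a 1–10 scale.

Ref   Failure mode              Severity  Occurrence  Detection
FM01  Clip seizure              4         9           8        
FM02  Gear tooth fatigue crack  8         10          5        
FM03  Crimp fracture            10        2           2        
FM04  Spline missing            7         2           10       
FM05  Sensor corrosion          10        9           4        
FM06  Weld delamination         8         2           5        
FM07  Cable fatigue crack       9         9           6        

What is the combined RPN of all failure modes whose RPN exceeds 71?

1754

RPN = Severity × Occurrence × Detection:
  FM01: 4 × 9 × 8 = 288
  FM02: 8 × 10 × 5 = 400
  FM03: 10 × 2 × 2 = 40
  FM04: 7 × 2 × 10 = 140
  FM05: 10 × 9 × 4 = 360
  FM06: 8 × 2 × 5 = 80
  FM07: 9 × 9 × 6 = 486
RPN > 71: FM01 (288), FM02 (400), FM04 (140), FM05 (360), FM06 (80), FM07 (486).
Sum: 288 + 400 + 140 + 360 + 80 + 486 = 1754.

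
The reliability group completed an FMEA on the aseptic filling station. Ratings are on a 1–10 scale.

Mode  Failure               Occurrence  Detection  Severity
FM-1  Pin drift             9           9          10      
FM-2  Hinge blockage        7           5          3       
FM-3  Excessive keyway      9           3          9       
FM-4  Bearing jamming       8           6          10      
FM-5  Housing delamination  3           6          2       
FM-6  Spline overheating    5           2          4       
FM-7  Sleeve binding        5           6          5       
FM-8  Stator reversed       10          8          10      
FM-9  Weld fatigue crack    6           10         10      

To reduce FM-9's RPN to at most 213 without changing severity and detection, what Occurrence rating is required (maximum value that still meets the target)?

FM-9: S=10, O=6, D=10 → current RPN = 600.
Fixed product = 100. Need 100 × O ≤ 213, so O ≤ 213/100 = 2.13.
Maximum integer Occurrence rating = 2 (gives RPN 200; O=3 would give 300 > 213).

2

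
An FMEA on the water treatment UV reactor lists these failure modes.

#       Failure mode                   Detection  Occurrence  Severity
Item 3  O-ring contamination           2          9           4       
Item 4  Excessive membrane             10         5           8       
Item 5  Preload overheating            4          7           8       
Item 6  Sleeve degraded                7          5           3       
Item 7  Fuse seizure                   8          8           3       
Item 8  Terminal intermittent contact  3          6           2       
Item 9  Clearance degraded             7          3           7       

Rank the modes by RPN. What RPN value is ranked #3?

RPN = Severity × Occurrence × Detection:
  Item 3: 4 × 9 × 2 = 72
  Item 4: 8 × 5 × 10 = 400
  Item 5: 8 × 7 × 4 = 224
  Item 6: 3 × 5 × 7 = 105
  Item 7: 3 × 8 × 8 = 192
  Item 8: 2 × 6 × 3 = 36
  Item 9: 7 × 3 × 7 = 147
Sorted descending: 400, 224, 192, 147, 105, 72, 36.
The third-highest RPN is 192 (Item 7).

192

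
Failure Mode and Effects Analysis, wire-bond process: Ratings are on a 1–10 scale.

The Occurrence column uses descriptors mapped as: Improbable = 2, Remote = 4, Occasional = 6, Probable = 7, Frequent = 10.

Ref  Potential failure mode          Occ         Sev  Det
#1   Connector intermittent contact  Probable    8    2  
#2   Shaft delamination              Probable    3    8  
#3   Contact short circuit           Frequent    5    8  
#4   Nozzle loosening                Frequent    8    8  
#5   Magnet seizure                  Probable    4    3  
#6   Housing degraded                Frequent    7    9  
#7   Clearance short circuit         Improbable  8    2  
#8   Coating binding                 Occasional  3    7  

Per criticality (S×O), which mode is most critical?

Criticality = Severity × Occurrence:
  #1: 8 × 7 = 56
  #2: 3 × 7 = 21
  #3: 5 × 10 = 50
  #4: 8 × 10 = 80
  #5: 4 × 7 = 28
  #6: 7 × 10 = 70
  #7: 8 × 2 = 16
  #8: 3 × 6 = 18
Highest criticality is 80 → #4.

#4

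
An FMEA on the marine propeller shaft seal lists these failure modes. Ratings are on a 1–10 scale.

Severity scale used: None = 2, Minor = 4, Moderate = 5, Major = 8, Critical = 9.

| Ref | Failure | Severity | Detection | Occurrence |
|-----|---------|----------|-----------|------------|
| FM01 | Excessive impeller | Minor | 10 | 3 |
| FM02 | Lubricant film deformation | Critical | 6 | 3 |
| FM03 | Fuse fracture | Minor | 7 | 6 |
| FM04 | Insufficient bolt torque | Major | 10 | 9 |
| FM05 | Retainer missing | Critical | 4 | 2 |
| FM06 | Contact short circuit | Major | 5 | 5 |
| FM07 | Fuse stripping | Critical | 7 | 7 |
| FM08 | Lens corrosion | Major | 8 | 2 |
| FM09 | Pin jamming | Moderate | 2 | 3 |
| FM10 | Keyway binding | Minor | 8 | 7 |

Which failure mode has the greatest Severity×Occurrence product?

FM04

Criticality = Severity × Occurrence:
  FM01: 4 × 3 = 12
  FM02: 9 × 3 = 27
  FM03: 4 × 6 = 24
  FM04: 8 × 9 = 72
  FM05: 9 × 2 = 18
  FM06: 8 × 5 = 40
  FM07: 9 × 7 = 63
  FM08: 8 × 2 = 16
  FM09: 5 × 3 = 15
  FM10: 4 × 7 = 28
Highest criticality is 72 → FM04.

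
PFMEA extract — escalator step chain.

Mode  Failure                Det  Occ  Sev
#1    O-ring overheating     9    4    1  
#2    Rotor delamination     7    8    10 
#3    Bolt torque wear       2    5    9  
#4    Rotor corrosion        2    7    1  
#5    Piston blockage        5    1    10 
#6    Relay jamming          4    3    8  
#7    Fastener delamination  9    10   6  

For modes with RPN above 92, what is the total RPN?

1196

RPN = Severity × Occurrence × Detection:
  #1: 1 × 4 × 9 = 36
  #2: 10 × 8 × 7 = 560
  #3: 9 × 5 × 2 = 90
  #4: 1 × 7 × 2 = 14
  #5: 10 × 1 × 5 = 50
  #6: 8 × 3 × 4 = 96
  #7: 6 × 10 × 9 = 540
RPN > 92: #2 (560), #6 (96), #7 (540).
Sum: 560 + 96 + 540 = 1196.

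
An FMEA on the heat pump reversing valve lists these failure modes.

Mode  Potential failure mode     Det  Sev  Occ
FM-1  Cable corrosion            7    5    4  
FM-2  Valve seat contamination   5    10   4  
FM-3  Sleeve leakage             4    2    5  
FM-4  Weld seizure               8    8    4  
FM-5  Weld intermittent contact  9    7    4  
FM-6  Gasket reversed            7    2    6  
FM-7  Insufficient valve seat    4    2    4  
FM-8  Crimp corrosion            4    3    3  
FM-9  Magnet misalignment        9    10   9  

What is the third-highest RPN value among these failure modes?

252

RPN = Severity × Occurrence × Detection:
  FM-1: 5 × 4 × 7 = 140
  FM-2: 10 × 4 × 5 = 200
  FM-3: 2 × 5 × 4 = 40
  FM-4: 8 × 4 × 8 = 256
  FM-5: 7 × 4 × 9 = 252
  FM-6: 2 × 6 × 7 = 84
  FM-7: 2 × 4 × 4 = 32
  FM-8: 3 × 3 × 4 = 36
  FM-9: 10 × 9 × 9 = 810
Sorted descending: 810, 256, 252, 200, 140, 84, 40, 36, 32.
The third-highest RPN is 252 (FM-5).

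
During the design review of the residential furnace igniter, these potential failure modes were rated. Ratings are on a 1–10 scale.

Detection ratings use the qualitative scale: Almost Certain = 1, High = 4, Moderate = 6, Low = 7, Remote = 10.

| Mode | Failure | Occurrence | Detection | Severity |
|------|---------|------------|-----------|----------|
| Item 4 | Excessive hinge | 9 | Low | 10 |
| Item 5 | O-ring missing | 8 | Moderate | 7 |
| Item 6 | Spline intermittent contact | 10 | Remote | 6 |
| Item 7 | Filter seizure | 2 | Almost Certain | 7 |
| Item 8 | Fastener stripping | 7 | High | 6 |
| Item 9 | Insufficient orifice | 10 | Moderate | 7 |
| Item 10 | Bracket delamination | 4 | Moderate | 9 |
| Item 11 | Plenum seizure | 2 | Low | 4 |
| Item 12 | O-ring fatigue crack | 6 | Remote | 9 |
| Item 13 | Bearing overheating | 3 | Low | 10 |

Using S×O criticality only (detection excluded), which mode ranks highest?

Item 4

Criticality = Severity × Occurrence:
  Item 4: 10 × 9 = 90
  Item 5: 7 × 8 = 56
  Item 6: 6 × 10 = 60
  Item 7: 7 × 2 = 14
  Item 8: 6 × 7 = 42
  Item 9: 7 × 10 = 70
  Item 10: 9 × 4 = 36
  Item 11: 4 × 2 = 8
  Item 12: 9 × 6 = 54
  Item 13: 10 × 3 = 30
Highest criticality is 90 → Item 4.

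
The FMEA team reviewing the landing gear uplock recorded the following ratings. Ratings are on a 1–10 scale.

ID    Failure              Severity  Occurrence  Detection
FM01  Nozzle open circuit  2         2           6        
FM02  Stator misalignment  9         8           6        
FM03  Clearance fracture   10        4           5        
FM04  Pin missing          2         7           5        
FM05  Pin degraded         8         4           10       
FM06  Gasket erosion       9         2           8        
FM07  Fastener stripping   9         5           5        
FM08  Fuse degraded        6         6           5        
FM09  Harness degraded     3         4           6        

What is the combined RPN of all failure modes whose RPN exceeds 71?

RPN = Severity × Occurrence × Detection:
  FM01: 2 × 2 × 6 = 24
  FM02: 9 × 8 × 6 = 432
  FM03: 10 × 4 × 5 = 200
  FM04: 2 × 7 × 5 = 70
  FM05: 8 × 4 × 10 = 320
  FM06: 9 × 2 × 8 = 144
  FM07: 9 × 5 × 5 = 225
  FM08: 6 × 6 × 5 = 180
  FM09: 3 × 4 × 6 = 72
RPN > 71: FM02 (432), FM03 (200), FM05 (320), FM06 (144), FM07 (225), FM08 (180), FM09 (72).
Sum: 432 + 200 + 320 + 144 + 225 + 180 + 72 = 1573.

1573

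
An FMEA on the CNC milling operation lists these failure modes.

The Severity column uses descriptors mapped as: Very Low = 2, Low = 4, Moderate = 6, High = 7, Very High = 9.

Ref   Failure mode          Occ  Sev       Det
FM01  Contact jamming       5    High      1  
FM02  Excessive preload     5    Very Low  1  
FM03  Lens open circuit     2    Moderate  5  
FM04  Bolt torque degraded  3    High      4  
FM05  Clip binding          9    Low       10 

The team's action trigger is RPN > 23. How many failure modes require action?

4

RPN = Severity × Occurrence × Detection:
  FM01: 7 × 5 × 1 = 35
  FM02: 2 × 5 × 1 = 10
  FM03: 6 × 2 × 5 = 60
  FM04: 7 × 3 × 4 = 84
  FM05: 4 × 9 × 10 = 360
Modes with RPN > 23: FM01 (35), FM03 (60), FM04 (84), FM05 (360) → 4.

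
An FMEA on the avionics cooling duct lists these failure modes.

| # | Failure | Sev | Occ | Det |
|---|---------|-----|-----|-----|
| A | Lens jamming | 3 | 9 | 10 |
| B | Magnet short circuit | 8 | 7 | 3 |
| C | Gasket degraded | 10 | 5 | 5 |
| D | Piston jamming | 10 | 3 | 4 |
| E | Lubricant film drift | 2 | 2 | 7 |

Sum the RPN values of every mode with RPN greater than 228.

RPN = Severity × Occurrence × Detection:
  A: 3 × 9 × 10 = 270
  B: 8 × 7 × 3 = 168
  C: 10 × 5 × 5 = 250
  D: 10 × 3 × 4 = 120
  E: 2 × 2 × 7 = 28
RPN > 228: A (270), C (250).
Sum: 270 + 250 = 520.

520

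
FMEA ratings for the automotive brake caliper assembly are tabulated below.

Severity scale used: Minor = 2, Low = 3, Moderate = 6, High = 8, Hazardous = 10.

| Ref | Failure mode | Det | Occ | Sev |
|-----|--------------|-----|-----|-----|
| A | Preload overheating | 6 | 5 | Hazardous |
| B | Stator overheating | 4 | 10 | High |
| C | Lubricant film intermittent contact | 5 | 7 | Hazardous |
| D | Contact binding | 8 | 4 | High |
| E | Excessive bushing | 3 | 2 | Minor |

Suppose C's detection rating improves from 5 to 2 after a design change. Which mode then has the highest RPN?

B

RPN = Severity × Occurrence × Detection:
  A: 10 × 5 × 6 = 300
  B: 8 × 10 × 4 = 320
  C: 10 × 7 × 5 = 350
  D: 8 × 4 × 8 = 256
  E: 2 × 2 × 3 = 12
After action: C → 10 × 7 × 2 = 140.
Revised RPNs: B=320, A=300, D=256, C=140, E=12.
Highest is now B (320).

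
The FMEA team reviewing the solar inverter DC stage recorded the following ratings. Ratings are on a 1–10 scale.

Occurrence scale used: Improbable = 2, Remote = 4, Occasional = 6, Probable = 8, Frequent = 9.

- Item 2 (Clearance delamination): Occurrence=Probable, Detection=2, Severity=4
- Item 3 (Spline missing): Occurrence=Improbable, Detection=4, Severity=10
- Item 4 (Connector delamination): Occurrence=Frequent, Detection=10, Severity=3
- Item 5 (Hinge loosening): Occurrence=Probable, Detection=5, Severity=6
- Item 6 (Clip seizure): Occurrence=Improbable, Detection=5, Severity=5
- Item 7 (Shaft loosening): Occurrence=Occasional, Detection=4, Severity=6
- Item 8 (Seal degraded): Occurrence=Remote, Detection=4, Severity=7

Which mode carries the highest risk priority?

RPN = Severity × Occurrence × Detection:
  Item 2: 4 × 8 × 2 = 64
  Item 3: 10 × 2 × 4 = 80
  Item 4: 3 × 9 × 10 = 270
  Item 5: 6 × 8 × 5 = 240
  Item 6: 5 × 2 × 5 = 50
  Item 7: 6 × 6 × 4 = 144
  Item 8: 7 × 4 × 4 = 112
Highest RPN is 270 → Item 4.

Item 4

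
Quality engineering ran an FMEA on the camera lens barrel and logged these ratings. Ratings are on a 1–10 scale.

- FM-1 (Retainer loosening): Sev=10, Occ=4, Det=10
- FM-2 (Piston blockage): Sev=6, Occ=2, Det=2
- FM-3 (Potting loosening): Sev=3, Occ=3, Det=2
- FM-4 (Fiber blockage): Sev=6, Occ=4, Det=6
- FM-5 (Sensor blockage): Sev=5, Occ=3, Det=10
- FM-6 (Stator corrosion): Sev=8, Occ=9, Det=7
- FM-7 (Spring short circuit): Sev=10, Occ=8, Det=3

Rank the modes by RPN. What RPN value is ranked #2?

400

RPN = Severity × Occurrence × Detection:
  FM-1: 10 × 4 × 10 = 400
  FM-2: 6 × 2 × 2 = 24
  FM-3: 3 × 3 × 2 = 18
  FM-4: 6 × 4 × 6 = 144
  FM-5: 5 × 3 × 10 = 150
  FM-6: 8 × 9 × 7 = 504
  FM-7: 10 × 8 × 3 = 240
Sorted descending: 504, 400, 240, 150, 144, 24, 18.
The second-highest RPN is 400 (FM-1).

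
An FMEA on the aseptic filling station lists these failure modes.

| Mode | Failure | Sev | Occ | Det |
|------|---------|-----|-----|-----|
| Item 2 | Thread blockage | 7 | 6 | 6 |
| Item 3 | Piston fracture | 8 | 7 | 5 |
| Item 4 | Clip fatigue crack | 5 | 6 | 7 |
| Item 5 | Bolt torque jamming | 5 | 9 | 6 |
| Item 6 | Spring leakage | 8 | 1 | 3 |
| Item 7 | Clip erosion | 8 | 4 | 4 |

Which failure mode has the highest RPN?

RPN = Severity × Occurrence × Detection:
  Item 2: 7 × 6 × 6 = 252
  Item 3: 8 × 7 × 5 = 280
  Item 4: 5 × 6 × 7 = 210
  Item 5: 5 × 9 × 6 = 270
  Item 6: 8 × 1 × 3 = 24
  Item 7: 8 × 4 × 4 = 128
Highest RPN is 280 → Item 3.

Item 3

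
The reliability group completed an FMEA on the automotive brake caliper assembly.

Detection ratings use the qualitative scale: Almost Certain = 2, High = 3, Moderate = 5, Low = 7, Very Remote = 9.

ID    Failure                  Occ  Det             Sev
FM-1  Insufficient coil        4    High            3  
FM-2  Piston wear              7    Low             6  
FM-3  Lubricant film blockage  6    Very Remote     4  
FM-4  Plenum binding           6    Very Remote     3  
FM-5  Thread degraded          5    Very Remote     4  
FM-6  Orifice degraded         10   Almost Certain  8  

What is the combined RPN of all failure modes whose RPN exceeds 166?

RPN = Severity × Occurrence × Detection:
  FM-1: 3 × 4 × 3 = 36
  FM-2: 6 × 7 × 7 = 294
  FM-3: 4 × 6 × 9 = 216
  FM-4: 3 × 6 × 9 = 162
  FM-5: 4 × 5 × 9 = 180
  FM-6: 8 × 10 × 2 = 160
RPN > 166: FM-2 (294), FM-3 (216), FM-5 (180).
Sum: 294 + 216 + 180 = 690.

690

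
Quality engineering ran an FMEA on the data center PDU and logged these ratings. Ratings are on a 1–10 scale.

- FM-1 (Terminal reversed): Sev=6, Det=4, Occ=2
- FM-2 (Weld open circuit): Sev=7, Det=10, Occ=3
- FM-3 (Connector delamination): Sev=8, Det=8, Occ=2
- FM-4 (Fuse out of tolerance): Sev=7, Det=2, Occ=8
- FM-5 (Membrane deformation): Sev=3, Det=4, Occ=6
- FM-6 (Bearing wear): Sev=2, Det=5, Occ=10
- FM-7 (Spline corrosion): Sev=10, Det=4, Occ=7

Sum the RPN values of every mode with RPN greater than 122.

618

RPN = Severity × Occurrence × Detection:
  FM-1: 6 × 2 × 4 = 48
  FM-2: 7 × 3 × 10 = 210
  FM-3: 8 × 2 × 8 = 128
  FM-4: 7 × 8 × 2 = 112
  FM-5: 3 × 6 × 4 = 72
  FM-6: 2 × 10 × 5 = 100
  FM-7: 10 × 7 × 4 = 280
RPN > 122: FM-2 (210), FM-3 (128), FM-7 (280).
Sum: 210 + 128 + 280 = 618.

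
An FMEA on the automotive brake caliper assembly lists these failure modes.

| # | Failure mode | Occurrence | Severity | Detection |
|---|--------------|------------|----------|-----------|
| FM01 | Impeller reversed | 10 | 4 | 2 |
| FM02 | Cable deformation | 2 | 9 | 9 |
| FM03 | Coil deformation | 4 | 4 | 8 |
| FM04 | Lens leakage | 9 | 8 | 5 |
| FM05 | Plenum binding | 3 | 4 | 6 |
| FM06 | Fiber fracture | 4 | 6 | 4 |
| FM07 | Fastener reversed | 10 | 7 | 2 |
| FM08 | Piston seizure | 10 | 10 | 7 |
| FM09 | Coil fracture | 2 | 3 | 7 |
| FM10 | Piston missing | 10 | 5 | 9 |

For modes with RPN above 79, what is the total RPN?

2116

RPN = Severity × Occurrence × Detection:
  FM01: 4 × 10 × 2 = 80
  FM02: 9 × 2 × 9 = 162
  FM03: 4 × 4 × 8 = 128
  FM04: 8 × 9 × 5 = 360
  FM05: 4 × 3 × 6 = 72
  FM06: 6 × 4 × 4 = 96
  FM07: 7 × 10 × 2 = 140
  FM08: 10 × 10 × 7 = 700
  FM09: 3 × 2 × 7 = 42
  FM10: 5 × 10 × 9 = 450
RPN > 79: FM01 (80), FM02 (162), FM03 (128), FM04 (360), FM06 (96), FM07 (140), FM08 (700), FM10 (450).
Sum: 80 + 162 + 128 + 360 + 96 + 140 + 700 + 450 = 2116.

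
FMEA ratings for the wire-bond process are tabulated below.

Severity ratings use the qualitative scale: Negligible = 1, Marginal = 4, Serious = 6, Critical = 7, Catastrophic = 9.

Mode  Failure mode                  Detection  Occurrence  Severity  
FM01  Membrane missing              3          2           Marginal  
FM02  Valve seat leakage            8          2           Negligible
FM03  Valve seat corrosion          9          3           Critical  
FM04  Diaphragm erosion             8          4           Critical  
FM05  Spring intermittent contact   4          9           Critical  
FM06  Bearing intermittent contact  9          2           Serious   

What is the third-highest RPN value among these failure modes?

189

RPN = Severity × Occurrence × Detection:
  FM01: 4 × 2 × 3 = 24
  FM02: 1 × 2 × 8 = 16
  FM03: 7 × 3 × 9 = 189
  FM04: 7 × 4 × 8 = 224
  FM05: 7 × 9 × 4 = 252
  FM06: 6 × 2 × 9 = 108
Sorted descending: 252, 224, 189, 108, 24, 16.
The third-highest RPN is 189 (FM03).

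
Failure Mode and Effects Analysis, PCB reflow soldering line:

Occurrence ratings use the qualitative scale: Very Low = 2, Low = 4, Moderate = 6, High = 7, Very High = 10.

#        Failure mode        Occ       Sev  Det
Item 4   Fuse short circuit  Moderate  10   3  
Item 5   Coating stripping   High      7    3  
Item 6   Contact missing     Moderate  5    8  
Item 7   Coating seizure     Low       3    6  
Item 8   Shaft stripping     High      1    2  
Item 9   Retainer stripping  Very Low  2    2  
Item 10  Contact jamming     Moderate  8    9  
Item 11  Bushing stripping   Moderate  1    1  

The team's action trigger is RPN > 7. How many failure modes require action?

RPN = Severity × Occurrence × Detection:
  Item 4: 10 × 6 × 3 = 180
  Item 5: 7 × 7 × 3 = 147
  Item 6: 5 × 6 × 8 = 240
  Item 7: 3 × 4 × 6 = 72
  Item 8: 1 × 7 × 2 = 14
  Item 9: 2 × 2 × 2 = 8
  Item 10: 8 × 6 × 9 = 432
  Item 11: 1 × 6 × 1 = 6
Modes with RPN > 7: Item 4 (180), Item 5 (147), Item 6 (240), Item 7 (72), Item 8 (14), Item 9 (8), Item 10 (432) → 7.

7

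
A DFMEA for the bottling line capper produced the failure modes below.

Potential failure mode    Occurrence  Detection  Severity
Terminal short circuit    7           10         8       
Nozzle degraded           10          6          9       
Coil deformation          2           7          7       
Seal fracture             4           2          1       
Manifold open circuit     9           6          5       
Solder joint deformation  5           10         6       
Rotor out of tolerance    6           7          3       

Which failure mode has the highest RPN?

Terminal short circuit

RPN = Severity × Occurrence × Detection:
  Terminal short circuit: 8 × 7 × 10 = 560
  Nozzle degraded: 9 × 10 × 6 = 540
  Coil deformation: 7 × 2 × 7 = 98
  Seal fracture: 1 × 4 × 2 = 8
  Manifold open circuit: 5 × 9 × 6 = 270
  Solder joint deformation: 6 × 5 × 10 = 300
  Rotor out of tolerance: 3 × 6 × 7 = 126
Highest RPN is 560 → Terminal short circuit.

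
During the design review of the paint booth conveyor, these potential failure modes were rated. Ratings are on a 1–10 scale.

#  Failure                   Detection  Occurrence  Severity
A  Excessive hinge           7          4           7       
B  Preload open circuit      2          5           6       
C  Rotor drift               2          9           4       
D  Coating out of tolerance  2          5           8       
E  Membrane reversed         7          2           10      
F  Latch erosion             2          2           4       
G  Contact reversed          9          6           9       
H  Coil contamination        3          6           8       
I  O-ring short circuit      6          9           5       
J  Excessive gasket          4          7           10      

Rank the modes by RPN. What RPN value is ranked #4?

RPN = Severity × Occurrence × Detection:
  A: 7 × 4 × 7 = 196
  B: 6 × 5 × 2 = 60
  C: 4 × 9 × 2 = 72
  D: 8 × 5 × 2 = 80
  E: 10 × 2 × 7 = 140
  F: 4 × 2 × 2 = 16
  G: 9 × 6 × 9 = 486
  H: 8 × 6 × 3 = 144
  I: 5 × 9 × 6 = 270
  J: 10 × 7 × 4 = 280
Sorted descending: 486, 280, 270, 196, 144, 140, 80, 72, 60, 16.
The fourth-highest RPN is 196 (A).

196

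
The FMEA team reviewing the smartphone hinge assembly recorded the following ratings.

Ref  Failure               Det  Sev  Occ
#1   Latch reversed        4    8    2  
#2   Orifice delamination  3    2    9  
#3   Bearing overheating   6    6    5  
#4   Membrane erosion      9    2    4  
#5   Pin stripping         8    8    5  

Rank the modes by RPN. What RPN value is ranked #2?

RPN = Severity × Occurrence × Detection:
  #1: 8 × 2 × 4 = 64
  #2: 2 × 9 × 3 = 54
  #3: 6 × 5 × 6 = 180
  #4: 2 × 4 × 9 = 72
  #5: 8 × 5 × 8 = 320
Sorted descending: 320, 180, 72, 64, 54.
The second-highest RPN is 180 (#3).

180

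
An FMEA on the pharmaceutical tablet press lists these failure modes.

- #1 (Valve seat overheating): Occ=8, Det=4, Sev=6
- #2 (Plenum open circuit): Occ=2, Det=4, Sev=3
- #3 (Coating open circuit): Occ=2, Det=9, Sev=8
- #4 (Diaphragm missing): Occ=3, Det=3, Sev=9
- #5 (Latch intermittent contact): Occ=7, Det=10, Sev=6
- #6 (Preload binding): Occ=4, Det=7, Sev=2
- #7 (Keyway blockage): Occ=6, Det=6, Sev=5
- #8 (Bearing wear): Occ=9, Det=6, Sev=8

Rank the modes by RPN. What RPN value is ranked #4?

180

RPN = Severity × Occurrence × Detection:
  #1: 6 × 8 × 4 = 192
  #2: 3 × 2 × 4 = 24
  #3: 8 × 2 × 9 = 144
  #4: 9 × 3 × 3 = 81
  #5: 6 × 7 × 10 = 420
  #6: 2 × 4 × 7 = 56
  #7: 5 × 6 × 6 = 180
  #8: 8 × 9 × 6 = 432
Sorted descending: 432, 420, 192, 180, 144, 81, 56, 24.
The fourth-highest RPN is 180 (#7).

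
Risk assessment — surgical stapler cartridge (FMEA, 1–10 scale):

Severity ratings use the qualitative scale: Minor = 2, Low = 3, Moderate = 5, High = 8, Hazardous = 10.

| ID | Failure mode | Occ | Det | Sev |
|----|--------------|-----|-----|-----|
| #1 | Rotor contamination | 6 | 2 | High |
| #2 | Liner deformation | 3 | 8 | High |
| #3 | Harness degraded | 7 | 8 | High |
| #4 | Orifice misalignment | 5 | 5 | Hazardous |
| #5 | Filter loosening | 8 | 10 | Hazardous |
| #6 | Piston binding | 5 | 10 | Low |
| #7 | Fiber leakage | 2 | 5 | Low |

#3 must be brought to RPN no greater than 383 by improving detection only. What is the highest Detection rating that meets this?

6

#3: S=8, O=7, D=8 → current RPN = 448.
Fixed product = 56. Need 56 × D ≤ 383, so D ≤ 383/56 = 6.84.
Maximum integer Detection rating = 6 (gives RPN 336; D=7 would give 392 > 383).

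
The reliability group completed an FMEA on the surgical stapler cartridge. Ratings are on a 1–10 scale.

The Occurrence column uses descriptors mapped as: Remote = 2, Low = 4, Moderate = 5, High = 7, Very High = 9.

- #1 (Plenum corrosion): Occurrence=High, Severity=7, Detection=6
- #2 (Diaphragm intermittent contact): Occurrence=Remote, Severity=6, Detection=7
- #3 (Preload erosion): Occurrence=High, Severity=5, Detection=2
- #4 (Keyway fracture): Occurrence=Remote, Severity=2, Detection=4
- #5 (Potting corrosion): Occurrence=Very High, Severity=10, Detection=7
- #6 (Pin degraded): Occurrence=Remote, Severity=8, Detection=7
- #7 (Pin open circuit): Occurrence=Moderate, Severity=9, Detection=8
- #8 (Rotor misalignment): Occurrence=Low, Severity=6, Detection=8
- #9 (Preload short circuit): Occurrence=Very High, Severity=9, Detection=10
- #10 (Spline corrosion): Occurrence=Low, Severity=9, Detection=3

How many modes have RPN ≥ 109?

RPN = Severity × Occurrence × Detection:
  #1: 7 × 7 × 6 = 294
  #2: 6 × 2 × 7 = 84
  #3: 5 × 7 × 2 = 70
  #4: 2 × 2 × 4 = 16
  #5: 10 × 9 × 7 = 630
  #6: 8 × 2 × 7 = 112
  #7: 9 × 5 × 8 = 360
  #8: 6 × 4 × 8 = 192
  #9: 9 × 9 × 10 = 810
  #10: 9 × 4 × 3 = 108
Modes with RPN ≥ 109: #1 (294), #5 (630), #6 (112), #7 (360), #8 (192), #9 (810) → 6.

6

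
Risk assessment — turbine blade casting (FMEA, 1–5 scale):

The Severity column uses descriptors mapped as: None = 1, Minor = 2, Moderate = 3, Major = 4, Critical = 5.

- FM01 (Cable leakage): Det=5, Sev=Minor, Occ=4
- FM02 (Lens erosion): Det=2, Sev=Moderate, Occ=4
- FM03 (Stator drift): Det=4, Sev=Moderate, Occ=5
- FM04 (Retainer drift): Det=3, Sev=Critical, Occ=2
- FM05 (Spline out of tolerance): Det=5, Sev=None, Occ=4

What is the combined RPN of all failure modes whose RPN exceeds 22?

154

RPN = Severity × Occurrence × Detection:
  FM01: 2 × 4 × 5 = 40
  FM02: 3 × 4 × 2 = 24
  FM03: 3 × 5 × 4 = 60
  FM04: 5 × 2 × 3 = 30
  FM05: 1 × 4 × 5 = 20
RPN > 22: FM01 (40), FM02 (24), FM03 (60), FM04 (30).
Sum: 40 + 24 + 60 + 30 = 154.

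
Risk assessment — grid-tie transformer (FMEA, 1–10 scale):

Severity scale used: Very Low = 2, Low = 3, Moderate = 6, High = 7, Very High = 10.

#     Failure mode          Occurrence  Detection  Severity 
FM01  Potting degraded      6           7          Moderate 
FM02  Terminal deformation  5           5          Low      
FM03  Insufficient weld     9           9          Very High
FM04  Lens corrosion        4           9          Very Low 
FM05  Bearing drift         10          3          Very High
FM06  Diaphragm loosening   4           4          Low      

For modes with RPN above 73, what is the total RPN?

RPN = Severity × Occurrence × Detection:
  FM01: 6 × 6 × 7 = 252
  FM02: 3 × 5 × 5 = 75
  FM03: 10 × 9 × 9 = 810
  FM04: 2 × 4 × 9 = 72
  FM05: 10 × 10 × 3 = 300
  FM06: 3 × 4 × 4 = 48
RPN > 73: FM01 (252), FM02 (75), FM03 (810), FM05 (300).
Sum: 252 + 75 + 810 + 300 = 1437.

1437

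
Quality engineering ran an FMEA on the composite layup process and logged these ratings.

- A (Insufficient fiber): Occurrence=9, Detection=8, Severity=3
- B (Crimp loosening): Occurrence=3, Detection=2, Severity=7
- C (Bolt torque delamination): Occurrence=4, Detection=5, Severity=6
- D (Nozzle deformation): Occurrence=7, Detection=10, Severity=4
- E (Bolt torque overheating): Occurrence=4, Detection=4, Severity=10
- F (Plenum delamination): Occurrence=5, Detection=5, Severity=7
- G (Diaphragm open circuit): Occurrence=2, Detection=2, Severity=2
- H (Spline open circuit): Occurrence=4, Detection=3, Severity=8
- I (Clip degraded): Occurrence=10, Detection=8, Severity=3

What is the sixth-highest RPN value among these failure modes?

RPN = Severity × Occurrence × Detection:
  A: 3 × 9 × 8 = 216
  B: 7 × 3 × 2 = 42
  C: 6 × 4 × 5 = 120
  D: 4 × 7 × 10 = 280
  E: 10 × 4 × 4 = 160
  F: 7 × 5 × 5 = 175
  G: 2 × 2 × 2 = 8
  H: 8 × 4 × 3 = 96
  I: 3 × 10 × 8 = 240
Sorted descending: 280, 240, 216, 175, 160, 120, 96, 42, 8.
The sixth-highest RPN is 120 (C).

120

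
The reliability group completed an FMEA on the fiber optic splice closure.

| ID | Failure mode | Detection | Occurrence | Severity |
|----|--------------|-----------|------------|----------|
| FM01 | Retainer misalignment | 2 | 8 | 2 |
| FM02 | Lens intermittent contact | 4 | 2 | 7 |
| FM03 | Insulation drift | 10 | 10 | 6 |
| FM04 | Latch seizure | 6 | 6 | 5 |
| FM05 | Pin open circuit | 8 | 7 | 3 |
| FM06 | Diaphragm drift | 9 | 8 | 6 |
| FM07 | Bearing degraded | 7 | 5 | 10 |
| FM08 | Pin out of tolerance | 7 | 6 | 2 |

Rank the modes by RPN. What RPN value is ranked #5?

RPN = Severity × Occurrence × Detection:
  FM01: 2 × 8 × 2 = 32
  FM02: 7 × 2 × 4 = 56
  FM03: 6 × 10 × 10 = 600
  FM04: 5 × 6 × 6 = 180
  FM05: 3 × 7 × 8 = 168
  FM06: 6 × 8 × 9 = 432
  FM07: 10 × 5 × 7 = 350
  FM08: 2 × 6 × 7 = 84
Sorted descending: 600, 432, 350, 180, 168, 84, 56, 32.
The fifth-highest RPN is 168 (FM05).

168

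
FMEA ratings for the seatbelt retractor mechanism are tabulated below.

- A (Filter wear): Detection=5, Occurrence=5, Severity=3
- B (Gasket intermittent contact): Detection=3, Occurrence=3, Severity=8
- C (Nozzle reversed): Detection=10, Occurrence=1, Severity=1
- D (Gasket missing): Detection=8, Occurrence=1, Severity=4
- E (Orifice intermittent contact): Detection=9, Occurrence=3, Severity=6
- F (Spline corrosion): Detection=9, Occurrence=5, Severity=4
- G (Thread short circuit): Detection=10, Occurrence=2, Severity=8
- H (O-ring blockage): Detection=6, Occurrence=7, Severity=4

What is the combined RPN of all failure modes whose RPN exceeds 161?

RPN = Severity × Occurrence × Detection:
  A: 3 × 5 × 5 = 75
  B: 8 × 3 × 3 = 72
  C: 1 × 1 × 10 = 10
  D: 4 × 1 × 8 = 32
  E: 6 × 3 × 9 = 162
  F: 4 × 5 × 9 = 180
  G: 8 × 2 × 10 = 160
  H: 4 × 7 × 6 = 168
RPN > 161: E (162), F (180), H (168).
Sum: 162 + 180 + 168 = 510.

510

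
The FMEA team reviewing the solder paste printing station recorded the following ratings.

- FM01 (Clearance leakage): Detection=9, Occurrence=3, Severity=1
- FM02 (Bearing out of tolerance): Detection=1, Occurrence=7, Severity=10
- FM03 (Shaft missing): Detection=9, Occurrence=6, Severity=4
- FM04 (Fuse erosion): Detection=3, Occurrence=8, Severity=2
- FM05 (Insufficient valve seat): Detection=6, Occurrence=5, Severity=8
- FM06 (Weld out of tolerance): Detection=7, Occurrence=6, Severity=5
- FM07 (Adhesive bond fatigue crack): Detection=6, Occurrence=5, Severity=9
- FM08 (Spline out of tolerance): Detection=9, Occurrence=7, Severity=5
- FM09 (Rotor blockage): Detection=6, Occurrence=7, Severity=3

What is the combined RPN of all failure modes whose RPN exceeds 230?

RPN = Severity × Occurrence × Detection:
  FM01: 1 × 3 × 9 = 27
  FM02: 10 × 7 × 1 = 70
  FM03: 4 × 6 × 9 = 216
  FM04: 2 × 8 × 3 = 48
  FM05: 8 × 5 × 6 = 240
  FM06: 5 × 6 × 7 = 210
  FM07: 9 × 5 × 6 = 270
  FM08: 5 × 7 × 9 = 315
  FM09: 3 × 7 × 6 = 126
RPN > 230: FM05 (240), FM07 (270), FM08 (315).
Sum: 240 + 270 + 315 = 825.

825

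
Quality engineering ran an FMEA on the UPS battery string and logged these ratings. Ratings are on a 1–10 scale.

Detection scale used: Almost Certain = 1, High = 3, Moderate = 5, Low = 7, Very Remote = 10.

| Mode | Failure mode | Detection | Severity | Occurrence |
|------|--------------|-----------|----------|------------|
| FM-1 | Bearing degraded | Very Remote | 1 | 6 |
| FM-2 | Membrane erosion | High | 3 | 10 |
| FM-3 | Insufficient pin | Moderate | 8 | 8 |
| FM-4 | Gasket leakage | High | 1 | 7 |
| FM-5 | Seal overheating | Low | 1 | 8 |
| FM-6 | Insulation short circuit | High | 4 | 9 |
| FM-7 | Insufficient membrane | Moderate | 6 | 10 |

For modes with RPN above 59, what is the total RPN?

RPN = Severity × Occurrence × Detection:
  FM-1: 1 × 6 × 10 = 60
  FM-2: 3 × 10 × 3 = 90
  FM-3: 8 × 8 × 5 = 320
  FM-4: 1 × 7 × 3 = 21
  FM-5: 1 × 8 × 7 = 56
  FM-6: 4 × 9 × 3 = 108
  FM-7: 6 × 10 × 5 = 300
RPN > 59: FM-1 (60), FM-2 (90), FM-3 (320), FM-6 (108), FM-7 (300).
Sum: 60 + 90 + 320 + 108 + 300 = 878.

878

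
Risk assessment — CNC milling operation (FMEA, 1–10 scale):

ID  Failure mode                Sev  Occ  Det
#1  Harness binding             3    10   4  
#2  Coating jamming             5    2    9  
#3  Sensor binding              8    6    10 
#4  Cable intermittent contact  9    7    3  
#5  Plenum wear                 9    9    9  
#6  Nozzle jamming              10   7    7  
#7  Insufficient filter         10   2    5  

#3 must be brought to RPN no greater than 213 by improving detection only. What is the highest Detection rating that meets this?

4

#3: S=8, O=6, D=10 → current RPN = 480.
Fixed product = 48. Need 48 × D ≤ 213, so D ≤ 213/48 = 4.44.
Maximum integer Detection rating = 4 (gives RPN 192; D=5 would give 240 > 213).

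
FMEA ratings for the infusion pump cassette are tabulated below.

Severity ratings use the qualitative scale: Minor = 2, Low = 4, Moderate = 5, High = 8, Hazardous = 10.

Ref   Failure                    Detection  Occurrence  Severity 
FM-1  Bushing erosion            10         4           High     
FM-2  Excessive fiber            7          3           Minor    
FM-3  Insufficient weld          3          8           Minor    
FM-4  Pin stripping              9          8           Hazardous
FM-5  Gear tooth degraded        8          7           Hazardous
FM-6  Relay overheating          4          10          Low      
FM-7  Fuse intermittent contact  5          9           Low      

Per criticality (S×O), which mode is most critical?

Criticality = Severity × Occurrence:
  FM-1: 8 × 4 = 32
  FM-2: 2 × 3 = 6
  FM-3: 2 × 8 = 16
  FM-4: 10 × 8 = 80
  FM-5: 10 × 7 = 70
  FM-6: 4 × 10 = 40
  FM-7: 4 × 9 = 36
Highest criticality is 80 → FM-4.

FM-4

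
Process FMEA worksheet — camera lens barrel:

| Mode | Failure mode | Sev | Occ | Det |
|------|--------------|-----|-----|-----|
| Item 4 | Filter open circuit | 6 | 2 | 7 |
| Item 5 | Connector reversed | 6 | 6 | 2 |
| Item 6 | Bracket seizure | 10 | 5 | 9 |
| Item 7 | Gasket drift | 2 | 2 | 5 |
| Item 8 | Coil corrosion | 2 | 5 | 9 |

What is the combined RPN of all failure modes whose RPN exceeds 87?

540

RPN = Severity × Occurrence × Detection:
  Item 4: 6 × 2 × 7 = 84
  Item 5: 6 × 6 × 2 = 72
  Item 6: 10 × 5 × 9 = 450
  Item 7: 2 × 2 × 5 = 20
  Item 8: 2 × 5 × 9 = 90
RPN > 87: Item 6 (450), Item 8 (90).
Sum: 450 + 90 = 540.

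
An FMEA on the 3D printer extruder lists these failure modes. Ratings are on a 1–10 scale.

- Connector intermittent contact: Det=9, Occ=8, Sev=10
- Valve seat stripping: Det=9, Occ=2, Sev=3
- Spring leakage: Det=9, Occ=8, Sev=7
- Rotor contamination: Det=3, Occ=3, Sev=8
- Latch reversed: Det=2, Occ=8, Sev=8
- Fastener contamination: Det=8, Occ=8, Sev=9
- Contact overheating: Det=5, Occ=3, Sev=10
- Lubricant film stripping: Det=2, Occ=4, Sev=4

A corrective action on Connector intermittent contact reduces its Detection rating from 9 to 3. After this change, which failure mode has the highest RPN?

Fastener contamination

RPN = Severity × Occurrence × Detection:
  Connector intermittent contact: 10 × 8 × 9 = 720
  Valve seat stripping: 3 × 2 × 9 = 54
  Spring leakage: 7 × 8 × 9 = 504
  Rotor contamination: 8 × 3 × 3 = 72
  Latch reversed: 8 × 8 × 2 = 128
  Fastener contamination: 9 × 8 × 8 = 576
  Contact overheating: 10 × 3 × 5 = 150
  Lubricant film stripping: 4 × 4 × 2 = 32
After action: Connector intermittent contact → 10 × 8 × 3 = 240.
Revised RPNs: Fastener contamination=576, Spring leakage=504, Connector intermittent contact=240, Contact overheating=150, Latch reversed=128, Rotor contamination=72, Valve seat stripping=54, Lubricant film stripping=32.
Highest is now Fastener contamination (576).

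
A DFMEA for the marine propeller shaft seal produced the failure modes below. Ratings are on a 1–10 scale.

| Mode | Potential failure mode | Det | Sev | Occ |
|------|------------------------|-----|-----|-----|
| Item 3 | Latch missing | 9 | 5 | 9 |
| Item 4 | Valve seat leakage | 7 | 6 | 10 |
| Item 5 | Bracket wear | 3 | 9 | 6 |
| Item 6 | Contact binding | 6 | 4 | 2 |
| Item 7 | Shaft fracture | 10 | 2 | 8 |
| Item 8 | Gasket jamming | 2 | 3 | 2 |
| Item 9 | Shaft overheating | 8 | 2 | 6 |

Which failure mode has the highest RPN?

Item 4

RPN = Severity × Occurrence × Detection:
  Item 3: 5 × 9 × 9 = 405
  Item 4: 6 × 10 × 7 = 420
  Item 5: 9 × 6 × 3 = 162
  Item 6: 4 × 2 × 6 = 48
  Item 7: 2 × 8 × 10 = 160
  Item 8: 3 × 2 × 2 = 12
  Item 9: 2 × 6 × 8 = 96
Highest RPN is 420 → Item 4.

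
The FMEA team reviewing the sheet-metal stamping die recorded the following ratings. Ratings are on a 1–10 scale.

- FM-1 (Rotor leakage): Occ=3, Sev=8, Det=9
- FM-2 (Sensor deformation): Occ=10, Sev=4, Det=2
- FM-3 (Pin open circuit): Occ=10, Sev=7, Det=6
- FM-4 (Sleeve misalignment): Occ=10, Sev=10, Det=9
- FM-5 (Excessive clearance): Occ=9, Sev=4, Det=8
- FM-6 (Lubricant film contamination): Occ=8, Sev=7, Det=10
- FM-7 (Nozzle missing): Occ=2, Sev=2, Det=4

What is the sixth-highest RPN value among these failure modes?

RPN = Severity × Occurrence × Detection:
  FM-1: 8 × 3 × 9 = 216
  FM-2: 4 × 10 × 2 = 80
  FM-3: 7 × 10 × 6 = 420
  FM-4: 10 × 10 × 9 = 900
  FM-5: 4 × 9 × 8 = 288
  FM-6: 7 × 8 × 10 = 560
  FM-7: 2 × 2 × 4 = 16
Sorted descending: 900, 560, 420, 288, 216, 80, 16.
The sixth-highest RPN is 80 (FM-2).

80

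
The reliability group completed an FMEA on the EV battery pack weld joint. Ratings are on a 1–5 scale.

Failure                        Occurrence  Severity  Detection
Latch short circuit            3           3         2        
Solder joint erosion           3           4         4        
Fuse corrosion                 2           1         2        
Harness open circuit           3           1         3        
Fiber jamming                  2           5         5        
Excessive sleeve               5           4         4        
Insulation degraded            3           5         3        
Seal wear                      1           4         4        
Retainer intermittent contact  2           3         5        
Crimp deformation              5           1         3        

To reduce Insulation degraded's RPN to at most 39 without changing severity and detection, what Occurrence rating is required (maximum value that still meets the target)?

2

Insulation degraded: S=5, O=3, D=3 → current RPN = 45.
Fixed product = 15. Need 15 × O ≤ 39, so O ≤ 39/15 = 2.60.
Maximum integer Occurrence rating = 2 (gives RPN 30; O=3 would give 45 > 39).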